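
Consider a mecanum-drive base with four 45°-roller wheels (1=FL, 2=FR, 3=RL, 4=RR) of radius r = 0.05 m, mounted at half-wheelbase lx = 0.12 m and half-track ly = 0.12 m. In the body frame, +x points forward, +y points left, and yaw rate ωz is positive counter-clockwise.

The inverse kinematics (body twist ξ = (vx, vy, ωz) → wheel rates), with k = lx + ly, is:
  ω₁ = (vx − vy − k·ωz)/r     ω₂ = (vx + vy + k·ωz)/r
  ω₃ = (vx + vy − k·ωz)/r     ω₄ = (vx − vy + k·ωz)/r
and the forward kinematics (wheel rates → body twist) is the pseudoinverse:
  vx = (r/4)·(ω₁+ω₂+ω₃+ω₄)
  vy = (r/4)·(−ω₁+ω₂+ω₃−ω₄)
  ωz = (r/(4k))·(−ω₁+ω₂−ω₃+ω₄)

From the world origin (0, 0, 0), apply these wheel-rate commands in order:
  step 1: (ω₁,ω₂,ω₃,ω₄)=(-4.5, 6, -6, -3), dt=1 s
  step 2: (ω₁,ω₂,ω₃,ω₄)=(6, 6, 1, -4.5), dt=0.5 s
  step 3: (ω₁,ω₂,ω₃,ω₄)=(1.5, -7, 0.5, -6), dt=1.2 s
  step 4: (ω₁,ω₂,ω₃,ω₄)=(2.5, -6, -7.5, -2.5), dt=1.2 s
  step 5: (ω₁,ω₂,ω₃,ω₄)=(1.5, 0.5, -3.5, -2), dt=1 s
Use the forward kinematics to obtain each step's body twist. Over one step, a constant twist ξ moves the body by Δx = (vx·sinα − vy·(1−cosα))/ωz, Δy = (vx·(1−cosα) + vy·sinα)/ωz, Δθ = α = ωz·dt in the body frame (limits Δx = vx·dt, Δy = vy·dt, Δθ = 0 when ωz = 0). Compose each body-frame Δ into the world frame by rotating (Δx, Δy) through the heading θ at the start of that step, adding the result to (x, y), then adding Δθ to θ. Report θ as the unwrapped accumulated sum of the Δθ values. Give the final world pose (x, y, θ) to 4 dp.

(-0.5779, -0.0156, -0.5703)

step 1: ξ=(vx,vy,ωz)=(-0.0938, 0.0938, 0.7031), dt=1.0 → body Δ=(-0.1178, 0.0546, 0.7031) → world pose (-0.1178, 0.0546, 0.7031)
step 2: ξ=(vx,vy,ωz)=(0.1063, 0.0688, -0.2865), dt=0.5 → body Δ=(0.0554, 0.0305, -0.1432) → world pose (-0.0953, 0.1136, 0.5599)
step 3: ξ=(vx,vy,ωz)=(-0.1375, -0.0250, -0.7812), dt=1.2 → body Δ=(-0.1549, 0.0460, -0.9375) → world pose (-0.2510, 0.0704, -0.3776)
step 4: ξ=(vx,vy,ωz)=(-0.1688, -0.1688, -0.1823), dt=1.2 → body Δ=(-0.2229, -0.1788, -0.2188) → world pose (-0.5242, -0.0136, -0.5964)
step 5: ξ=(vx,vy,ωz)=(-0.0438, -0.0313, 0.0260), dt=1.0 → body Δ=(-0.0433, -0.0318, 0.0260) → world pose (-0.5779, -0.0156, -0.5703)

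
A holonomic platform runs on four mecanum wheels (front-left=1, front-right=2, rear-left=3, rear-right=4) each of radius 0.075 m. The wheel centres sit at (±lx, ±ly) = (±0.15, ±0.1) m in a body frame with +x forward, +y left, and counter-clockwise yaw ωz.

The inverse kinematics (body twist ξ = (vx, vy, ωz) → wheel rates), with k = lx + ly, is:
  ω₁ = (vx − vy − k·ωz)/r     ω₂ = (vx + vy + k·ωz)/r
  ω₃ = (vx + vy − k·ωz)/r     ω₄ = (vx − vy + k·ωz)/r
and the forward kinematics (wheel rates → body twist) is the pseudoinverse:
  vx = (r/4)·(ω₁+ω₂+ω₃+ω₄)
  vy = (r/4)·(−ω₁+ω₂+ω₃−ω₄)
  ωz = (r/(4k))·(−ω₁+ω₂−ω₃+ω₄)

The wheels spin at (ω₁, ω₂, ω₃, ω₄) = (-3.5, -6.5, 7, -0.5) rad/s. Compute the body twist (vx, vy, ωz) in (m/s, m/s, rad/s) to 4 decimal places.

(-0.0656, 0.0844, -0.7875)

k = lx + ly = 0.15 + 0.1 = 0.2500
ω₁+ω₂+ω₃+ω₄ = -3.5000  →  vx = (0.075/4)·-3.5000 = -0.0656
−ω₁+ω₂+ω₃−ω₄ = 4.5000  →  vy = (0.075/4)·4.5000 = 0.0844
−ω₁+ω₂−ω₃+ω₄ = -10.5000  →  ωz = (0.075/1.0000)·-10.5000 = -0.7875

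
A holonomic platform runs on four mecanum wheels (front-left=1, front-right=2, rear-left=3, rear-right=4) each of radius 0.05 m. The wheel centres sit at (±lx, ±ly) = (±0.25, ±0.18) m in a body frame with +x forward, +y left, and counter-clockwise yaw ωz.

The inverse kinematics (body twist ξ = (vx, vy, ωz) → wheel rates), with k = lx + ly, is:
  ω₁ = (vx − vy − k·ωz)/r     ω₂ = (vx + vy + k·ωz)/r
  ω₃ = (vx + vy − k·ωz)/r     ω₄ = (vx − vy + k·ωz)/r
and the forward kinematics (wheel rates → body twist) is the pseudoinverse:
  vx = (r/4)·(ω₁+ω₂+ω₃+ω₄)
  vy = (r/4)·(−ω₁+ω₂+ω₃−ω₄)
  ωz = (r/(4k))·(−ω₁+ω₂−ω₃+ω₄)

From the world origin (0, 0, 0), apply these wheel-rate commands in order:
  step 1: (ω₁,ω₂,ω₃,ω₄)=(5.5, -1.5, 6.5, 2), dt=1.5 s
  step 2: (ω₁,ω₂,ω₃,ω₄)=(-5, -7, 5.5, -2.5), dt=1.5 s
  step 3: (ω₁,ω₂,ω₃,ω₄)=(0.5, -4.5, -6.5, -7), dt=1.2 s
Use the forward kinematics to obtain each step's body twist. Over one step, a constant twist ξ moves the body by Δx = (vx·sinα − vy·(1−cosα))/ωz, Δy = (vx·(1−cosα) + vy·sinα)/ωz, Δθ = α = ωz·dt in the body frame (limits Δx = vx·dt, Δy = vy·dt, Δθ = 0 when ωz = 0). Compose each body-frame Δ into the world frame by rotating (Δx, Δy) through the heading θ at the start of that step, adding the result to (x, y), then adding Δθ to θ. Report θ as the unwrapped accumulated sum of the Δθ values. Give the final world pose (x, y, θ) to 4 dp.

(-0.0313, 0.2825, -1.1294)

step 1: ξ=(vx,vy,ωz)=(0.1562, -0.0313, -0.3343), dt=1.5 → body Δ=(0.2132, -0.1025, -0.5015) → world pose (0.2132, -0.1025, -0.5015)
step 2: ξ=(vx,vy,ωz)=(-0.1125, 0.0750, -0.2907), dt=1.5 → body Δ=(-0.1393, 0.1452, -0.4360) → world pose (0.1608, 0.0918, -0.9375)
step 3: ξ=(vx,vy,ωz)=(-0.2188, -0.0562, -0.1599), dt=1.2 → body Δ=(-0.2673, -0.0420, -0.1919) → world pose (-0.0313, 0.2825, -1.1294)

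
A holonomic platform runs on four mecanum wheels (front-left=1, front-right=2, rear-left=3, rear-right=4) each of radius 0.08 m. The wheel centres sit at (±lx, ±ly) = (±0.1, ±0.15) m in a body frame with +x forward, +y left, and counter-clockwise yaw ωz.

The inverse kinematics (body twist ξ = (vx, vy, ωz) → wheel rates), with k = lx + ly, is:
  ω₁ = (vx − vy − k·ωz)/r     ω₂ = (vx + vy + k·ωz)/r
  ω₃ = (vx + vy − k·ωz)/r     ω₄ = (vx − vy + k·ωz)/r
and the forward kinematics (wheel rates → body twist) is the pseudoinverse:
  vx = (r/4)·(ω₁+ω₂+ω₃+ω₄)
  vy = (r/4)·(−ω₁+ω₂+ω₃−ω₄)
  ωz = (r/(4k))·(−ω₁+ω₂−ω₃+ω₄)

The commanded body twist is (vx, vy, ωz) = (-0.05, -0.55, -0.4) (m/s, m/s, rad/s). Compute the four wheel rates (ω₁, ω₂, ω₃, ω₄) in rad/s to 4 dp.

(7.5000, -8.7500, -6.2500, 5.0000)

k = lx + ly = 0.1 + 0.15 = 0.2500;  k·ωz = 0.2500·-0.4 = -0.1000
ω₁ (FL) = (vx − vy − k·ωz)/r = 0.6000/0.08 = 7.5000
ω₂ (FR) = (vx + vy + k·ωz)/r = -0.7000/0.08 = -8.7500
ω₃ (RL) = (vx + vy − k·ωz)/r = -0.5000/0.08 = -6.2500
ω₄ (RR) = (vx − vy + k·ωz)/r = 0.4000/0.08 = 5.0000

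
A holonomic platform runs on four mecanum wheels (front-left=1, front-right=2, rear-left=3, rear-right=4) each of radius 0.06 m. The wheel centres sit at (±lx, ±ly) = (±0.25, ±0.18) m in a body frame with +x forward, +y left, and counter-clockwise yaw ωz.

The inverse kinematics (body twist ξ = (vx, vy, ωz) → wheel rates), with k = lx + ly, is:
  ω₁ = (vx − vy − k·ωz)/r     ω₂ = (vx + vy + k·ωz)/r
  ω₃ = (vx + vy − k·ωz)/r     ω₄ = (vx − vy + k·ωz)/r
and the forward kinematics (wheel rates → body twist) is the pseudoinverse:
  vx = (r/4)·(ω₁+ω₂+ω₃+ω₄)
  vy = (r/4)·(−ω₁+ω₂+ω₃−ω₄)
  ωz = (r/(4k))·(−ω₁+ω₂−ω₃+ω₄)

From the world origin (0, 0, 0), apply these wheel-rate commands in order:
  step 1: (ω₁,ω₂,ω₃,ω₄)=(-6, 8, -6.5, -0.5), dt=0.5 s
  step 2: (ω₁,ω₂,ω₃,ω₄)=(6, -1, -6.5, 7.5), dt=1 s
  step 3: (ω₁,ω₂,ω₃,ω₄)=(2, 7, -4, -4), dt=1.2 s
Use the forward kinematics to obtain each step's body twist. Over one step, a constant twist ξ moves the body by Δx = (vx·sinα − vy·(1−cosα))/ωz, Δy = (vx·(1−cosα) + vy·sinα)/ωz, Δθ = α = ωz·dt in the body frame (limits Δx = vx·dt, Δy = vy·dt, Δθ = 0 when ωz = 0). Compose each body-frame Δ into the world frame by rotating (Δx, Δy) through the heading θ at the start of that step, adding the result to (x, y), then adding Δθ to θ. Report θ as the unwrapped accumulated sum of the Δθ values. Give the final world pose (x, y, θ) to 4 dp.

(0.1315, -0.1066, 0.8023)

step 1: ξ=(vx,vy,ωz)=(-0.0750, 0.1200, 0.6977), dt=0.5 → body Δ=(-0.0471, 0.0523, 0.3488) → world pose (-0.0471, 0.0523, 0.3488)
step 2: ξ=(vx,vy,ωz)=(0.0900, -0.3150, 0.2442), dt=1.0 → body Δ=(0.1274, -0.3009, 0.2442) → world pose (0.1755, -0.1870, 0.5930)
step 3: ξ=(vx,vy,ωz)=(0.0150, 0.0750, 0.1744), dt=1.2 → body Δ=(0.0085, 0.0912, 0.2093) → world pose (0.1315, -0.1066, 0.8023)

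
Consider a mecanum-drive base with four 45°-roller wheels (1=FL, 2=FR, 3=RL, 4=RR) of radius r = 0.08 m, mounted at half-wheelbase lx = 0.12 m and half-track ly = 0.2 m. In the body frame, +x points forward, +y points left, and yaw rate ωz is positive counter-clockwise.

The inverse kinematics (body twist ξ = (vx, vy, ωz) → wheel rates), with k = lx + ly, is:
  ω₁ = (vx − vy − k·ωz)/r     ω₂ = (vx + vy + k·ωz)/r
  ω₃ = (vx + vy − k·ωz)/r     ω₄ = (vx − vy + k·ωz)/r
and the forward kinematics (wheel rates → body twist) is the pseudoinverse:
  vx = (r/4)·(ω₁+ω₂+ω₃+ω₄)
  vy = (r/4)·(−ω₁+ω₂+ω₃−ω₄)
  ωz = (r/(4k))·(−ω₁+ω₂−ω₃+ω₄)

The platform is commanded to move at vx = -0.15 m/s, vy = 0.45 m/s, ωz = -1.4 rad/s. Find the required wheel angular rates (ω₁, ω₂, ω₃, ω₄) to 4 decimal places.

(-1.9000, -1.8500, 9.3500, -13.1000)

k = lx + ly = 0.12 + 0.2 = 0.3200;  k·ωz = 0.3200·-1.4 = -0.4480
ω₁ (FL) = (vx − vy − k·ωz)/r = -0.1520/0.08 = -1.9000
ω₂ (FR) = (vx + vy + k·ωz)/r = -0.1480/0.08 = -1.8500
ω₃ (RL) = (vx + vy − k·ωz)/r = 0.7480/0.08 = 9.3500
ω₄ (RR) = (vx − vy + k·ωz)/r = -1.0480/0.08 = -13.1000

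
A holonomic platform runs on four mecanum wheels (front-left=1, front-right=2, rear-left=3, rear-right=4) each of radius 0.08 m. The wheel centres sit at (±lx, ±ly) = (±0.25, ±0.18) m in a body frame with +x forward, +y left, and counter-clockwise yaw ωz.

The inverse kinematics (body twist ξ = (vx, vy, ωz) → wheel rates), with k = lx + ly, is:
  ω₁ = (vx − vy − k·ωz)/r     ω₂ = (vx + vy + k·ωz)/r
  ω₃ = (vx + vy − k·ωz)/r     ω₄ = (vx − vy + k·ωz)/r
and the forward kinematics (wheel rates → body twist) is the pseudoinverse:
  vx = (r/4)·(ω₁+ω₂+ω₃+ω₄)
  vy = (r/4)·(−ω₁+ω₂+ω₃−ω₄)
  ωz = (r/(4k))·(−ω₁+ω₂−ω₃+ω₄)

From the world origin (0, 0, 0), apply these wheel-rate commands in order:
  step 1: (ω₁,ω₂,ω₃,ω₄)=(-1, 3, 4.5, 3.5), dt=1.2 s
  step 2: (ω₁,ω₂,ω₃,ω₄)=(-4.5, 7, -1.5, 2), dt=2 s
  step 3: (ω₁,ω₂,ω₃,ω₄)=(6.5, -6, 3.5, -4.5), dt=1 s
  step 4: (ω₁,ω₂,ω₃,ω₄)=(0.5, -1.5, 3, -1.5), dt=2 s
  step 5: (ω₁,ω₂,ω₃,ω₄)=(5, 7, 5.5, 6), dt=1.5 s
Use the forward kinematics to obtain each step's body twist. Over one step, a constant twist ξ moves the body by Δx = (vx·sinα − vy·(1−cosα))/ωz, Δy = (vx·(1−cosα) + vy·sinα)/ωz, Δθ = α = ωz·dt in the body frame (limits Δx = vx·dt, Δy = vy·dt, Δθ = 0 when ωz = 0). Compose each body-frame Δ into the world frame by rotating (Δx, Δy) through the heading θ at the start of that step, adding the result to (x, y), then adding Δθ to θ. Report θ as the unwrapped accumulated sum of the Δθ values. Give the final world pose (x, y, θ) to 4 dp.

step 1: ξ=(vx,vy,ωz)=(0.2000, 0.1000, 0.1395), dt=1.2 → body Δ=(0.2289, 0.1395, 0.1674) → world pose (0.2289, 0.1395, 0.1674)
step 2: ξ=(vx,vy,ωz)=(0.0600, 0.1600, 0.6977), dt=2.0 → body Δ=(-0.1046, 0.2968, 1.3953) → world pose (0.0762, 0.4147, 1.5628)
step 3: ξ=(vx,vy,ωz)=(-0.0100, -0.0900, -0.9535), dt=1.0 → body Δ=(-0.0483, -0.0726, -0.9535) → world pose (0.1484, 0.3658, 0.6093)
step 4: ξ=(vx,vy,ωz)=(0.0100, 0.0500, -0.3023), dt=2.0 → body Δ=(0.0481, 0.0882, -0.6047) → world pose (0.1374, 0.4656, 0.0047)
step 5: ξ=(vx,vy,ωz)=(0.4700, 0.0300, 0.1163), dt=1.5 → body Δ=(0.6975, 0.1061, 0.1744) → world pose (0.8344, 0.5750, 0.1791)

(0.8344, 0.5750, 0.1791)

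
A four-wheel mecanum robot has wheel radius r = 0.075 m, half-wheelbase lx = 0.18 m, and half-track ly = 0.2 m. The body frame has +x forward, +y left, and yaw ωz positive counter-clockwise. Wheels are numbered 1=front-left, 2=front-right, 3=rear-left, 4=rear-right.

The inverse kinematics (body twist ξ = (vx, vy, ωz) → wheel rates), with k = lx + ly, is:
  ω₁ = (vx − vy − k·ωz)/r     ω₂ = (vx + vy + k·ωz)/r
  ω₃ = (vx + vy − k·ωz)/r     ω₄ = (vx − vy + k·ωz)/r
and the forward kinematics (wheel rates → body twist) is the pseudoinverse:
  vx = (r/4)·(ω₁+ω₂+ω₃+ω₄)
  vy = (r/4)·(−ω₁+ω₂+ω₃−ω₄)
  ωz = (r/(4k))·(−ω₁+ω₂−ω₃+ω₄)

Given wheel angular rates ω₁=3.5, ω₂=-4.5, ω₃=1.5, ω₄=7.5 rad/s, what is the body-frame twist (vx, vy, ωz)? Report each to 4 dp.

(0.1500, -0.2625, -0.0987)

k = lx + ly = 0.18 + 0.2 = 0.3800
ω₁+ω₂+ω₃+ω₄ = 8.0000  →  vx = (0.075/4)·8.0000 = 0.1500
−ω₁+ω₂+ω₃−ω₄ = -14.0000  →  vy = (0.075/4)·-14.0000 = -0.2625
−ω₁+ω₂−ω₃+ω₄ = -2.0000  →  ωz = (0.075/1.5200)·-2.0000 = -0.0987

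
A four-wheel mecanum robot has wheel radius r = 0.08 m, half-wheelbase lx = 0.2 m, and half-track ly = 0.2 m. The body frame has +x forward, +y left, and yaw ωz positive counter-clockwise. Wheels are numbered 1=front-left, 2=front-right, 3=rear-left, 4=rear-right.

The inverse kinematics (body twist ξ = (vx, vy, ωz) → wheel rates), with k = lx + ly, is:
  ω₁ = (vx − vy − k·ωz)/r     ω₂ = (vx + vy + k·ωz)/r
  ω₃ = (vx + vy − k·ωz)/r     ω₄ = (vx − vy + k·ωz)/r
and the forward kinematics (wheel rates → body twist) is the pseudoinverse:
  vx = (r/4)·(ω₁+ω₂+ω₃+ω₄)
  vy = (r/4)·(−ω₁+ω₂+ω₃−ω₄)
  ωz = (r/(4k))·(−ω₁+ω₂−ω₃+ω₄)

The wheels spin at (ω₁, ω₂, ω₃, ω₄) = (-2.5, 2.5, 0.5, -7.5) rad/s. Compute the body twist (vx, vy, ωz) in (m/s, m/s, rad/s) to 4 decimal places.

(-0.1400, 0.2600, -0.1500)

k = lx + ly = 0.2 + 0.2 = 0.4000
ω₁+ω₂+ω₃+ω₄ = -7.0000  →  vx = (0.08/4)·-7.0000 = -0.1400
−ω₁+ω₂+ω₃−ω₄ = 13.0000  →  vy = (0.08/4)·13.0000 = 0.2600
−ω₁+ω₂−ω₃+ω₄ = -3.0000  →  ωz = (0.08/1.6000)·-3.0000 = -0.1500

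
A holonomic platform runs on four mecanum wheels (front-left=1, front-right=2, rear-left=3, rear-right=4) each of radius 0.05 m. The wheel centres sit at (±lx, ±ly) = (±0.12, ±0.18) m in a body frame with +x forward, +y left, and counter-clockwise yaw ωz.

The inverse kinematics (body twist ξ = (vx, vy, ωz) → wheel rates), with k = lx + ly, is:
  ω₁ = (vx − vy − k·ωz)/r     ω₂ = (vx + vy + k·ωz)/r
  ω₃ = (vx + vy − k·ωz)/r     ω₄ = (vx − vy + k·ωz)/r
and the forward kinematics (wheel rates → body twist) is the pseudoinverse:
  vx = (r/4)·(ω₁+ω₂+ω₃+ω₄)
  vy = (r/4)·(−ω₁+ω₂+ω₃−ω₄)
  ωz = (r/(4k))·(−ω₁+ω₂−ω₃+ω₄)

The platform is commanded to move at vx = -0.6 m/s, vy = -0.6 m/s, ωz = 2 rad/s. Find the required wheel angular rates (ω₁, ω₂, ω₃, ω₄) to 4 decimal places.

k = lx + ly = 0.12 + 0.18 = 0.3000;  k·ωz = 0.3000·2 = 0.6000
ω₁ (FL) = (vx − vy − k·ωz)/r = -0.6000/0.05 = -12.0000
ω₂ (FR) = (vx + vy + k·ωz)/r = -0.6000/0.05 = -12.0000
ω₃ (RL) = (vx + vy − k·ωz)/r = -1.8000/0.05 = -36.0000
ω₄ (RR) = (vx − vy + k·ωz)/r = 0.6000/0.05 = 12.0000

(-12.0000, -12.0000, -36.0000, 12.0000)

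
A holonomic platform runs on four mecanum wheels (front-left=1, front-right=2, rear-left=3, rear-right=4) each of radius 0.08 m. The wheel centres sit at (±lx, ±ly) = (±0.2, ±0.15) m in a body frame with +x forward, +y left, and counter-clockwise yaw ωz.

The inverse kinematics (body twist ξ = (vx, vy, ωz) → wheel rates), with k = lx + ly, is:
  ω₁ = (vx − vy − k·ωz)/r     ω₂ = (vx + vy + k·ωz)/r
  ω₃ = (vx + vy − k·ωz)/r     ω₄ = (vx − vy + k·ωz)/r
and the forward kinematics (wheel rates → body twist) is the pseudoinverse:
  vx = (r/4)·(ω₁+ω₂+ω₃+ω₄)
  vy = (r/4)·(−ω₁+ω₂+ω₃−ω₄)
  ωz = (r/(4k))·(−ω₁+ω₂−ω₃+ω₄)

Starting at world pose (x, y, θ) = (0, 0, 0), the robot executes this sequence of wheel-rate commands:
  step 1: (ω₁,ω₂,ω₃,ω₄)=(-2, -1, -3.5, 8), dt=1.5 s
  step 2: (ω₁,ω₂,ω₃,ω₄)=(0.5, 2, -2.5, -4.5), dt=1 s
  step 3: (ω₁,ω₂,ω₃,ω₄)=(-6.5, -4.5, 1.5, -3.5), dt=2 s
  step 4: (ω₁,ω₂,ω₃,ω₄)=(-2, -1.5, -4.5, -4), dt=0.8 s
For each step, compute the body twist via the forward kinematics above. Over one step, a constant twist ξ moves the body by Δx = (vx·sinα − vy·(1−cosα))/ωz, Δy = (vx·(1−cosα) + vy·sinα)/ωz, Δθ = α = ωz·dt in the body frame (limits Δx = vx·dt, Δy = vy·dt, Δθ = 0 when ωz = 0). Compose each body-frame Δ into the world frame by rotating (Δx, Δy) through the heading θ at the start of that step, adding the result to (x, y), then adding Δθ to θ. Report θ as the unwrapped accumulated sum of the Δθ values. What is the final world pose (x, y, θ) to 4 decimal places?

(-0.6054, -0.6238, 0.7457)

step 1: ξ=(vx,vy,ωz)=(0.0300, -0.2100, 0.7143), dt=1.5 → body Δ=(0.1901, -0.2362, 1.0714) → world pose (0.1901, -0.2362, 1.0714)
step 2: ξ=(vx,vy,ωz)=(-0.0900, 0.0700, -0.0286), dt=1.0 → body Δ=(-0.0890, 0.0713, -0.0286) → world pose (0.0849, -0.2802, 1.0429)
step 3: ξ=(vx,vy,ωz)=(-0.2600, 0.1400, -0.1714), dt=2.0 → body Δ=(-0.4623, 0.3628, -0.3429) → world pose (-0.4614, -0.4968, 0.7000)
step 4: ξ=(vx,vy,ωz)=(-0.2400, 0.0000, 0.0571), dt=0.8 → body Δ=(-0.1919, -0.0044, 0.0457) → world pose (-0.6054, -0.6238, 0.7457)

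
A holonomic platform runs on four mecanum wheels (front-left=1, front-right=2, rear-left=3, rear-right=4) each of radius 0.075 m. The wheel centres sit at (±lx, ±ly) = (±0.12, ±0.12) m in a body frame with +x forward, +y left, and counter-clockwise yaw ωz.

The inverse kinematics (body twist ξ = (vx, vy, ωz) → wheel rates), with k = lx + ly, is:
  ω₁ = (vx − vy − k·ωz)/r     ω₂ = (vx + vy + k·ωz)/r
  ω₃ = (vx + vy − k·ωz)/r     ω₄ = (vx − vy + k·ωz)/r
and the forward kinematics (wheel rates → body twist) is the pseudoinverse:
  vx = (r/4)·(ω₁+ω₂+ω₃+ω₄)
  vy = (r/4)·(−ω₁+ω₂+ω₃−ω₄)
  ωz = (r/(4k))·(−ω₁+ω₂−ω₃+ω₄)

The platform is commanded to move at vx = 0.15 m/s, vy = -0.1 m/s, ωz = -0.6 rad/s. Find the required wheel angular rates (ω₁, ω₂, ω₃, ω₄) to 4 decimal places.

k = lx + ly = 0.12 + 0.12 = 0.2400;  k·ωz = 0.2400·-0.6 = -0.1440
ω₁ (FL) = (vx − vy − k·ωz)/r = 0.3940/0.075 = 5.2533
ω₂ (FR) = (vx + vy + k·ωz)/r = -0.0940/0.075 = -1.2533
ω₃ (RL) = (vx + vy − k·ωz)/r = 0.1940/0.075 = 2.5867
ω₄ (RR) = (vx − vy + k·ωz)/r = 0.1060/0.075 = 1.4133

(5.2533, -1.2533, 2.5867, 1.4133)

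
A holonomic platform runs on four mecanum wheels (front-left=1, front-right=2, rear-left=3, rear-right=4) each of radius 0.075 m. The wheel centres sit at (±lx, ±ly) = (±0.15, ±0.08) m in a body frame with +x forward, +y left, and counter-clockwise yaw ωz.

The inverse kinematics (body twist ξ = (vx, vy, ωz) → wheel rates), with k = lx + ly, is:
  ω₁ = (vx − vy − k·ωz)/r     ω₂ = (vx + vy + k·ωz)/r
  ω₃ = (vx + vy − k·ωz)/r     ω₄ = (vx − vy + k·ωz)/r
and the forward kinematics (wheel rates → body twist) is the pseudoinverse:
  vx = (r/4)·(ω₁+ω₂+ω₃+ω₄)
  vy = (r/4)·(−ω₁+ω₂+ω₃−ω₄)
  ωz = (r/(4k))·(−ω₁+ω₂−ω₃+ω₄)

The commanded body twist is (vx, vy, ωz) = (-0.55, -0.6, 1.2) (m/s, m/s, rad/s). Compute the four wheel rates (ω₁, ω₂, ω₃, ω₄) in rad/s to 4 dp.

k = lx + ly = 0.15 + 0.08 = 0.2300;  k·ωz = 0.2300·1.2 = 0.2760
ω₁ (FL) = (vx − vy − k·ωz)/r = -0.2260/0.075 = -3.0133
ω₂ (FR) = (vx + vy + k·ωz)/r = -0.8740/0.075 = -11.6533
ω₃ (RL) = (vx + vy − k·ωz)/r = -1.4260/0.075 = -19.0133
ω₄ (RR) = (vx − vy + k·ωz)/r = 0.3260/0.075 = 4.3467

(-3.0133, -11.6533, -19.0133, 4.3467)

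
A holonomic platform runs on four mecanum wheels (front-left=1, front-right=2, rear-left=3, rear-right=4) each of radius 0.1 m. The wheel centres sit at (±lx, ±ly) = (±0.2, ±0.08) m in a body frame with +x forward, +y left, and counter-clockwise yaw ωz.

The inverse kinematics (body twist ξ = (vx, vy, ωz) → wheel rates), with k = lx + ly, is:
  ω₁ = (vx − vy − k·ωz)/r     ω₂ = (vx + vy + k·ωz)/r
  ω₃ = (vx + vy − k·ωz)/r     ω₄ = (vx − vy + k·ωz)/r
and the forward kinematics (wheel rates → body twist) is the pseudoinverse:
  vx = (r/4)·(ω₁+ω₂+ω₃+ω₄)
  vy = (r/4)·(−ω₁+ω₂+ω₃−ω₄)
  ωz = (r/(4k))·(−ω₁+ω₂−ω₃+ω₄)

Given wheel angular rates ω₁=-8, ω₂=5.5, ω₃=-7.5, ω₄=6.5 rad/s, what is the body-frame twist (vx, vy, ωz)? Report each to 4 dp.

k = lx + ly = 0.2 + 0.08 = 0.2800
ω₁+ω₂+ω₃+ω₄ = -3.5000  →  vx = (0.1/4)·-3.5000 = -0.0875
−ω₁+ω₂+ω₃−ω₄ = -0.5000  →  vy = (0.1/4)·-0.5000 = -0.0125
−ω₁+ω₂−ω₃+ω₄ = 27.5000  →  ωz = (0.1/1.1200)·27.5000 = 2.4554

(-0.0875, -0.0125, 2.4554)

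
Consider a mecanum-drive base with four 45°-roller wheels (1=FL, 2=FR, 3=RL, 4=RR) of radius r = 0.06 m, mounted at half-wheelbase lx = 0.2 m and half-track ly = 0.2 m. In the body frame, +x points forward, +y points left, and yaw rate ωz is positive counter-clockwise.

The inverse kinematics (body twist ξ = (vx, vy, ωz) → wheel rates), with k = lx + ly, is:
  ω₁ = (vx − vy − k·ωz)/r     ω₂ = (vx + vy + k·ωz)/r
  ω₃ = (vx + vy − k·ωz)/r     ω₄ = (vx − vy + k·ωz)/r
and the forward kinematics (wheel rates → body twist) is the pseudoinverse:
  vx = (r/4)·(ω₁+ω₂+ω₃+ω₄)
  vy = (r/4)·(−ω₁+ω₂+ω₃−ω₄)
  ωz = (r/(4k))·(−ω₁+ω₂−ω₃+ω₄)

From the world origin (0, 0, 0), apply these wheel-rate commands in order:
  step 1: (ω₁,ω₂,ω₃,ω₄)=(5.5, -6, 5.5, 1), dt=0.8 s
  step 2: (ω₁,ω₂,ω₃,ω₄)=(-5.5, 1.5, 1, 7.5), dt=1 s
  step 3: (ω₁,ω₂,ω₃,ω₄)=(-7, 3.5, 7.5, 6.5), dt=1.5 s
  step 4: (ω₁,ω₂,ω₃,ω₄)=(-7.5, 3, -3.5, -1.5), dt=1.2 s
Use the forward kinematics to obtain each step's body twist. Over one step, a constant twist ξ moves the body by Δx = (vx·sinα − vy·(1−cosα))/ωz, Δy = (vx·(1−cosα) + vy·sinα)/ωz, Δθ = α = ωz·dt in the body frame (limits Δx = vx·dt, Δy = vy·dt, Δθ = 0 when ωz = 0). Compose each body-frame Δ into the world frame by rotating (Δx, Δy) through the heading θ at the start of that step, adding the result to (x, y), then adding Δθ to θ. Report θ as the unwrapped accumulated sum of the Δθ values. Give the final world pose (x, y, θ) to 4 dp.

(0.0407, 0.1814, 1.1231)

step 1: ξ=(vx,vy,ωz)=(0.0900, -0.1050, -0.6000), dt=0.8 → body Δ=(0.0495, -0.0978, -0.4800) → world pose (0.0495, -0.0978, -0.4800)
step 2: ξ=(vx,vy,ωz)=(0.0675, 0.0075, 0.5062), dt=1.0 → body Δ=(0.0628, 0.0239, 0.5062) → world pose (0.1162, -0.1056, 0.0262)
step 3: ξ=(vx,vy,ωz)=(0.1575, 0.1725, 0.3563), dt=1.5 → body Δ=(0.1577, 0.3082, 0.5344) → world pose (0.2657, 0.2067, 0.5606)
step 4: ξ=(vx,vy,ωz)=(-0.1425, 0.1275, 0.4688), dt=1.2 → body Δ=(-0.2040, 0.0982, 0.5625) → world pose (0.0407, 0.1814, 1.1231)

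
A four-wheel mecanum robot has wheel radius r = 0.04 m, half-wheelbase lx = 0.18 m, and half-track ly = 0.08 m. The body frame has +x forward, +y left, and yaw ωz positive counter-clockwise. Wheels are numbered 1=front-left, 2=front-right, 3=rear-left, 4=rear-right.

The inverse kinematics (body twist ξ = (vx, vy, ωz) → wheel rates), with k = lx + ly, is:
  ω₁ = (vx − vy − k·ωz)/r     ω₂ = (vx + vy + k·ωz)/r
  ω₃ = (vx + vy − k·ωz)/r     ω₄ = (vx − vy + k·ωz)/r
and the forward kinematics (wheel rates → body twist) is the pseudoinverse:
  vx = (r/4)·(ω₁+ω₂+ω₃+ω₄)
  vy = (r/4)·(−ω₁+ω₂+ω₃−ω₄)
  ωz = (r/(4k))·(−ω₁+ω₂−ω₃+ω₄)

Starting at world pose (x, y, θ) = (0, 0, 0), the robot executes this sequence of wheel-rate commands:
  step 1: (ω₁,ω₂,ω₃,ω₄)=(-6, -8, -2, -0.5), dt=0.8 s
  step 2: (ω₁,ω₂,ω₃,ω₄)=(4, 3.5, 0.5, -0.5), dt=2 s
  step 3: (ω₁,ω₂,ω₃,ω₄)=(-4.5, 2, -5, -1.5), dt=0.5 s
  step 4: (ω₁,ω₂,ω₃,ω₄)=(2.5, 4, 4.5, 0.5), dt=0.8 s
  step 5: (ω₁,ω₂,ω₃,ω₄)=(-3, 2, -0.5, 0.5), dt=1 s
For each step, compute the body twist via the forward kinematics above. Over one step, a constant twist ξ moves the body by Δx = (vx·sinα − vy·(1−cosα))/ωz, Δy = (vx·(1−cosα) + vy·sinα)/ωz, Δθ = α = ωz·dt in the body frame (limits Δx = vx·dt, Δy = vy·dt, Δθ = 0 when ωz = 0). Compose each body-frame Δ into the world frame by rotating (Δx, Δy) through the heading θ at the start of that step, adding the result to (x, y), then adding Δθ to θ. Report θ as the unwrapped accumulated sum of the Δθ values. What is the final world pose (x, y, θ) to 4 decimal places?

step 1: ξ=(vx,vy,ωz)=(-0.1650, -0.0350, -0.0192), dt=0.8 → body Δ=(-0.1322, -0.0270, -0.0154) → world pose (-0.1322, -0.0270, -0.0154)
step 2: ξ=(vx,vy,ωz)=(0.0750, 0.0050, -0.0577), dt=2.0 → body Δ=(0.1502, 0.0013, -0.1154) → world pose (0.0180, -0.0280, -0.1308)
step 3: ξ=(vx,vy,ωz)=(-0.0900, 0.0300, 0.3846), dt=0.5 → body Δ=(-0.0462, 0.0106, 0.1923) → world pose (-0.0263, -0.0114, 0.0615)
step 4: ξ=(vx,vy,ωz)=(0.1150, 0.0550, -0.0962), dt=0.8 → body Δ=(0.0936, 0.0404, -0.0769) → world pose (0.0646, 0.0347, -0.0154)
step 5: ξ=(vx,vy,ωz)=(-0.0100, 0.0400, 0.2308), dt=1.0 → body Δ=(-0.0145, 0.0385, 0.2308) → world pose (0.0507, 0.0734, 0.2154)

(0.0507, 0.0734, 0.2154)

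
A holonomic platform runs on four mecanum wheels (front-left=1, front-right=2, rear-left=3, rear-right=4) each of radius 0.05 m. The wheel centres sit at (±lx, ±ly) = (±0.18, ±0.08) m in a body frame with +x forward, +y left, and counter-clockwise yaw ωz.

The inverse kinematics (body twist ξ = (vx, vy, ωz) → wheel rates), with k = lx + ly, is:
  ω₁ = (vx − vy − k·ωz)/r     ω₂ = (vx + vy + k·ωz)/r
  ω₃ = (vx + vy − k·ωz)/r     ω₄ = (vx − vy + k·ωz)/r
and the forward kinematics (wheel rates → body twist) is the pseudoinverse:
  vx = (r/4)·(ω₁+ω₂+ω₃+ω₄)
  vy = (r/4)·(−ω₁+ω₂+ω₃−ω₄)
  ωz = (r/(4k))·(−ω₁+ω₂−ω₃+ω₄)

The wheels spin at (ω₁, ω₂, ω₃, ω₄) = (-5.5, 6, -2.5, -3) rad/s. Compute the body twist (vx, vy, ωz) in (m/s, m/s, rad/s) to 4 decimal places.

(-0.0625, 0.1500, 0.5288)

k = lx + ly = 0.18 + 0.08 = 0.2600
ω₁+ω₂+ω₃+ω₄ = -5.0000  →  vx = (0.05/4)·-5.0000 = -0.0625
−ω₁+ω₂+ω₃−ω₄ = 12.0000  →  vy = (0.05/4)·12.0000 = 0.1500
−ω₁+ω₂−ω₃+ω₄ = 11.0000  →  ωz = (0.05/1.0400)·11.0000 = 0.5288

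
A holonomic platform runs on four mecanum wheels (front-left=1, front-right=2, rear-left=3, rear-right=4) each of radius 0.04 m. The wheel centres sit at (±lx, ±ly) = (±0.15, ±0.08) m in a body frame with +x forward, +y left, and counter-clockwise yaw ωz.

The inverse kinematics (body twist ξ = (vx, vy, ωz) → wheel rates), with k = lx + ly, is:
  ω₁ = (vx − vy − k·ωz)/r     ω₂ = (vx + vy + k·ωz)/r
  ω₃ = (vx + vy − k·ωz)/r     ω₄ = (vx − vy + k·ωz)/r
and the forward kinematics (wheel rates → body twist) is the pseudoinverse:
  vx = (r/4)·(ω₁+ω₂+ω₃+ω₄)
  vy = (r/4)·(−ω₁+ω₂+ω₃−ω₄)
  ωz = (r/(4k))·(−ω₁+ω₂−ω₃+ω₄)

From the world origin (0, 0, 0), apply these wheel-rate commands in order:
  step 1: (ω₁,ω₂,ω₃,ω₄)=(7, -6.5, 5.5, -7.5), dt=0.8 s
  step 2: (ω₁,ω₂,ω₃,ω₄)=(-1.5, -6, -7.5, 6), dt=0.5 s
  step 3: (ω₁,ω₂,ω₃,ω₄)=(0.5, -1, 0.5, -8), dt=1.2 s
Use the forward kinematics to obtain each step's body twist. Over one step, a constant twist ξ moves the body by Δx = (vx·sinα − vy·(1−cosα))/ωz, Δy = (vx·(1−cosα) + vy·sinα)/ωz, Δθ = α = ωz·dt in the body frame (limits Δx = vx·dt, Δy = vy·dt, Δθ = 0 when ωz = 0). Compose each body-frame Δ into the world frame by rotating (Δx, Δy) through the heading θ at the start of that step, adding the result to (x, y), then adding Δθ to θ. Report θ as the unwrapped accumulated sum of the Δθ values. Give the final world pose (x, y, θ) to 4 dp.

step 1: ξ=(vx,vy,ωz)=(-0.0150, -0.0050, -1.1522), dt=0.8 → body Δ=(-0.0121, 0.0017, -0.9217) → world pose (-0.0121, 0.0017, -0.9217)
step 2: ξ=(vx,vy,ωz)=(-0.0900, -0.1800, 0.3913), dt=0.5 → body Δ=(-0.0359, -0.0938, 0.1957) → world pose (-0.1085, -0.0264, -0.7261)
step 3: ξ=(vx,vy,ωz)=(-0.0800, 0.0700, -0.4348), dt=1.2 → body Δ=(-0.0703, 0.1047, -0.5217) → world pose (-0.0916, 0.0986, -1.2478)

(-0.0916, 0.0986, -1.2478)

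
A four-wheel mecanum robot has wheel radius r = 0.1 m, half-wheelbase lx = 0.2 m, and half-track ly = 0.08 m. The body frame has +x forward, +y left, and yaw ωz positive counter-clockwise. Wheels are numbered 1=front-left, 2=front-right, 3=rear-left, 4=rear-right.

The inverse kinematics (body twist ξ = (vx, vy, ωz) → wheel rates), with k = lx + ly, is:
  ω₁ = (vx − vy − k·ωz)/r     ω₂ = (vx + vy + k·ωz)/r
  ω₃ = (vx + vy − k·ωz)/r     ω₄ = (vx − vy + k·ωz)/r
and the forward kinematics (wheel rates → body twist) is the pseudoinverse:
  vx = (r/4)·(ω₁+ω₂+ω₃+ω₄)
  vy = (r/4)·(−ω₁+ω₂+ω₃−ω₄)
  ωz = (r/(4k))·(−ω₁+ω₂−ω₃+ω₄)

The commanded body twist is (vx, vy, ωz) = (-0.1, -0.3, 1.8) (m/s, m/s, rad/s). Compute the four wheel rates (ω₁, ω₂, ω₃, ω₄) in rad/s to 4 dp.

(-3.0400, 1.0400, -9.0400, 7.0400)

k = lx + ly = 0.2 + 0.08 = 0.2800;  k·ωz = 0.2800·1.8 = 0.5040
ω₁ (FL) = (vx − vy − k·ωz)/r = -0.3040/0.1 = -3.0400
ω₂ (FR) = (vx + vy + k·ωz)/r = 0.1040/0.1 = 1.0400
ω₃ (RL) = (vx + vy − k·ωz)/r = -0.9040/0.1 = -9.0400
ω₄ (RR) = (vx − vy + k·ωz)/r = 0.7040/0.1 = 7.0400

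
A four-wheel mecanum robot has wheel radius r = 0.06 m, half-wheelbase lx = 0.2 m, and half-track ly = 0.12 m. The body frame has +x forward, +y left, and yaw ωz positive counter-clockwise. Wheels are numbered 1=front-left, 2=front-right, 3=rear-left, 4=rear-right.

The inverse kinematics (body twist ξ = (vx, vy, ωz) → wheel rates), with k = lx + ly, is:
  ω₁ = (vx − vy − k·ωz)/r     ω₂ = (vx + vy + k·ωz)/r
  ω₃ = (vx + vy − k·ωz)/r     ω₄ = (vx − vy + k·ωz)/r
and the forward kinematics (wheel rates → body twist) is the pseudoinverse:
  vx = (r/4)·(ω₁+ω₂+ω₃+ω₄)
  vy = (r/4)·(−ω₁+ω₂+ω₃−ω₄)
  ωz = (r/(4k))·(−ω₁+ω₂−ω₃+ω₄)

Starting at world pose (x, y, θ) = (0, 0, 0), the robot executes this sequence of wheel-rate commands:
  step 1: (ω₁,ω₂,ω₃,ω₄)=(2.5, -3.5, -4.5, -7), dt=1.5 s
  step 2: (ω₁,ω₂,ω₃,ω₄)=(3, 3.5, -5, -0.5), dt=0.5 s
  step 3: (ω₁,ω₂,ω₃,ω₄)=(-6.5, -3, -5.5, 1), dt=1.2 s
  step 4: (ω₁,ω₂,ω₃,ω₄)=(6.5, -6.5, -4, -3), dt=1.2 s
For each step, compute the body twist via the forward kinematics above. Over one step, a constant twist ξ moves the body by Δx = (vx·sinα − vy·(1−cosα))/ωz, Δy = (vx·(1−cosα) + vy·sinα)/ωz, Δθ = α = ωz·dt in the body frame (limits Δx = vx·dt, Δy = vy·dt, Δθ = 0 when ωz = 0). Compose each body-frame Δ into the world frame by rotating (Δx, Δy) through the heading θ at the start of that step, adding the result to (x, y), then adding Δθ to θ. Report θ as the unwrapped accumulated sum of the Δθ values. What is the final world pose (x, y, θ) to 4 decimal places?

step 1: ξ=(vx,vy,ωz)=(-0.1875, -0.0525, -0.3984), dt=1.5 → body Δ=(-0.2876, 0.0074, -0.5977) → world pose (-0.2876, 0.0074, -0.5977)
step 2: ξ=(vx,vy,ωz)=(0.0150, -0.0600, 0.2344), dt=0.5 → body Δ=(0.0092, -0.0295, 0.1172) → world pose (-0.2966, -0.0222, -0.4805)
step 3: ξ=(vx,vy,ωz)=(-0.2100, -0.0450, 0.4688), dt=1.2 → body Δ=(-0.2241, -0.1202, 0.5625) → world pose (-0.5509, -0.0252, 0.0820)
step 4: ξ=(vx,vy,ωz)=(-0.1050, -0.2100, -0.5625), dt=1.2 → body Δ=(-0.1985, -0.1924, -0.6750) → world pose (-0.7330, -0.2332, -0.5930)

(-0.7330, -0.2332, -0.5930)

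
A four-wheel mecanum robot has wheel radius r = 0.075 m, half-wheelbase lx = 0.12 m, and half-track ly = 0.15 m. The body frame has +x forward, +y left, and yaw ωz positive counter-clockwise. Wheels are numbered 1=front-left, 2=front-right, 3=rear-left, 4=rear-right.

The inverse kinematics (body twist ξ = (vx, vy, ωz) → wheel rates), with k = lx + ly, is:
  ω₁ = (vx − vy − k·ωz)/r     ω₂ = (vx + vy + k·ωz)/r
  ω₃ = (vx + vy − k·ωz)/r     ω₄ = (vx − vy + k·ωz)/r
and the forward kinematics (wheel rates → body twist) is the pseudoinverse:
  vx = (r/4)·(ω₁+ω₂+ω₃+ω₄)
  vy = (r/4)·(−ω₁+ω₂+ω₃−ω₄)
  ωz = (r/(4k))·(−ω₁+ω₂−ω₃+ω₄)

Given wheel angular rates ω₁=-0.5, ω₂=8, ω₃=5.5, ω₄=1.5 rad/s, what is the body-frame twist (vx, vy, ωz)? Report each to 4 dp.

(0.2719, 0.2344, 0.3125)

k = lx + ly = 0.12 + 0.15 = 0.2700
ω₁+ω₂+ω₃+ω₄ = 14.5000  →  vx = (0.075/4)·14.5000 = 0.2719
−ω₁+ω₂+ω₃−ω₄ = 12.5000  →  vy = (0.075/4)·12.5000 = 0.2344
−ω₁+ω₂−ω₃+ω₄ = 4.5000  →  ωz = (0.075/1.0800)·4.5000 = 0.3125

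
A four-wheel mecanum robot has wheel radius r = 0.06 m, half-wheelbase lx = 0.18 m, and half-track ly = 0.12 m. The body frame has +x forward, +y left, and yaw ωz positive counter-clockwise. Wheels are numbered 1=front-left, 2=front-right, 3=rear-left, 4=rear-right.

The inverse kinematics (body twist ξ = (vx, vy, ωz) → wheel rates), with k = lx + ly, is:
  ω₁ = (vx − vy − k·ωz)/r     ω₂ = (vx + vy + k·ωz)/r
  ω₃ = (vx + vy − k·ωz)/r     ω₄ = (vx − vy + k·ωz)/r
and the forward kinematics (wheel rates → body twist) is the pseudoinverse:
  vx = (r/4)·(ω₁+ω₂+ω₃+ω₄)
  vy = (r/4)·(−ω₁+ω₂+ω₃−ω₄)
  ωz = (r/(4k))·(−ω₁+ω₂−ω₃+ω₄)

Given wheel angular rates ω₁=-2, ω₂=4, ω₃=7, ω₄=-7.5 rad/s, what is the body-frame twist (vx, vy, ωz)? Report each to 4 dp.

(0.0225, 0.3075, -0.4250)

k = lx + ly = 0.18 + 0.12 = 0.3000
ω₁+ω₂+ω₃+ω₄ = 1.5000  →  vx = (0.06/4)·1.5000 = 0.0225
−ω₁+ω₂+ω₃−ω₄ = 20.5000  →  vy = (0.06/4)·20.5000 = 0.3075
−ω₁+ω₂−ω₃+ω₄ = -8.5000  →  ωz = (0.06/1.2000)·-8.5000 = -0.4250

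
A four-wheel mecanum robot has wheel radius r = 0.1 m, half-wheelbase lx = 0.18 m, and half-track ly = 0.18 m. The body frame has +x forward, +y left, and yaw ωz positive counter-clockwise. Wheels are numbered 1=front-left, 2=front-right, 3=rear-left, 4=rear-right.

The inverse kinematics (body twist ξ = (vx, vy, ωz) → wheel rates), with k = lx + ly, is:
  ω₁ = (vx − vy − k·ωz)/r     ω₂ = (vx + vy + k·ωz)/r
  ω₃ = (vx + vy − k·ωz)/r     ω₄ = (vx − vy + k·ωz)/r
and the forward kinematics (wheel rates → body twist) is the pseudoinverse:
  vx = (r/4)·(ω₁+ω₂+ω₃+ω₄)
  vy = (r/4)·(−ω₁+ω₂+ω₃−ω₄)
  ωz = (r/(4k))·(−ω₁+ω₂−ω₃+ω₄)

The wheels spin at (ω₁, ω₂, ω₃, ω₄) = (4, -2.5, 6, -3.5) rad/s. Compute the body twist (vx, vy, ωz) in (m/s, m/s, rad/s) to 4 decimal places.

(0.1000, 0.0750, -1.1111)

k = lx + ly = 0.18 + 0.18 = 0.3600
ω₁+ω₂+ω₃+ω₄ = 4.0000  →  vx = (0.1/4)·4.0000 = 0.1000
−ω₁+ω₂+ω₃−ω₄ = 3.0000  →  vy = (0.1/4)·3.0000 = 0.0750
−ω₁+ω₂−ω₃+ω₄ = -16.0000  →  ωz = (0.1/1.4400)·-16.0000 = -1.1111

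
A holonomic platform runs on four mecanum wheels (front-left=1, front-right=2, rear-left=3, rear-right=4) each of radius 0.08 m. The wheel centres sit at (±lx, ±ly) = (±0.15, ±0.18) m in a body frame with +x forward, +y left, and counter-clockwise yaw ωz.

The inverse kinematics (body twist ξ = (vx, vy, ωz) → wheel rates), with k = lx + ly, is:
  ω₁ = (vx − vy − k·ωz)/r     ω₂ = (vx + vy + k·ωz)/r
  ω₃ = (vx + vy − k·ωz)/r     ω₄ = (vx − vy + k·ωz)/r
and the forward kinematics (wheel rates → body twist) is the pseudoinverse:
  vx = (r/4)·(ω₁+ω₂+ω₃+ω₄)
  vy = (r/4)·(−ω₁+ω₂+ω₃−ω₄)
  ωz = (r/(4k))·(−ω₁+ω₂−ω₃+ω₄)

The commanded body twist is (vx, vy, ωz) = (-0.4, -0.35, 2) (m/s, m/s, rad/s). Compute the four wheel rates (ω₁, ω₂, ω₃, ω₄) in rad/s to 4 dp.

(-8.8750, -1.1250, -17.6250, 7.6250)

k = lx + ly = 0.15 + 0.18 = 0.3300;  k·ωz = 0.3300·2 = 0.6600
ω₁ (FL) = (vx − vy − k·ωz)/r = -0.7100/0.08 = -8.8750
ω₂ (FR) = (vx + vy + k·ωz)/r = -0.0900/0.08 = -1.1250
ω₃ (RL) = (vx + vy − k·ωz)/r = -1.4100/0.08 = -17.6250
ω₄ (RR) = (vx − vy + k·ωz)/r = 0.6100/0.08 = 7.6250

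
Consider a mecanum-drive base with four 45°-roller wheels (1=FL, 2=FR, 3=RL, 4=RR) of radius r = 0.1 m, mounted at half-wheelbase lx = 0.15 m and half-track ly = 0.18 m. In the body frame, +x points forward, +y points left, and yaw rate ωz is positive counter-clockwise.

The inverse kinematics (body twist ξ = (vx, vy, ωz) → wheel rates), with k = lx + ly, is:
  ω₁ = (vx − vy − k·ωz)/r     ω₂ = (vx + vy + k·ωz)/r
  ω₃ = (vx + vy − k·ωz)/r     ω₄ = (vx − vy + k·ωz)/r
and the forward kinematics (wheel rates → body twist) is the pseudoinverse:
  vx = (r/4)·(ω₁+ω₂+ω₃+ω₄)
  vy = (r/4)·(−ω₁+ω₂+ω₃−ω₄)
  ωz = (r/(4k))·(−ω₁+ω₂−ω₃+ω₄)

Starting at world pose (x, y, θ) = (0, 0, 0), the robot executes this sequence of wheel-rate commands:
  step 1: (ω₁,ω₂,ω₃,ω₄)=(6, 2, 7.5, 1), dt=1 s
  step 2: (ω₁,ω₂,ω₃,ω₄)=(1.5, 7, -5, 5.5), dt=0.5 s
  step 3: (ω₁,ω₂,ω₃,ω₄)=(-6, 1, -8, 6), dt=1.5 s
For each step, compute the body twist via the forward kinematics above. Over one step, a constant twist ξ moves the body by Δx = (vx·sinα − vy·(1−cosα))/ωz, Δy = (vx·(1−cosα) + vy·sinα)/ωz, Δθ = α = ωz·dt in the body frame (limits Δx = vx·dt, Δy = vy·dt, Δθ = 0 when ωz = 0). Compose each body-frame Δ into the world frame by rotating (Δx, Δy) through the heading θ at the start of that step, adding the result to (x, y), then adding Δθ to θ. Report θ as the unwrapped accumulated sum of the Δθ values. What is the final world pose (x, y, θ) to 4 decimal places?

(0.5251, -0.4884, 2.1970)

step 1: ξ=(vx,vy,ωz)=(0.4125, 0.0625, -0.7955), dt=1.0 → body Δ=(0.3939, -0.0995, -0.7955) → world pose (0.3939, -0.0995, -0.7955)
step 2: ξ=(vx,vy,ωz)=(0.2250, -0.1250, 1.2121), dt=0.5 → body Δ=(0.1241, -0.0257, 0.6061) → world pose (0.4625, -0.2061, -0.1894)
step 3: ξ=(vx,vy,ωz)=(-0.1750, -0.1750, 1.5909), dt=1.5 → body Δ=(0.1147, -0.2655, 2.3864) → world pose (0.5251, -0.4884, 2.1970)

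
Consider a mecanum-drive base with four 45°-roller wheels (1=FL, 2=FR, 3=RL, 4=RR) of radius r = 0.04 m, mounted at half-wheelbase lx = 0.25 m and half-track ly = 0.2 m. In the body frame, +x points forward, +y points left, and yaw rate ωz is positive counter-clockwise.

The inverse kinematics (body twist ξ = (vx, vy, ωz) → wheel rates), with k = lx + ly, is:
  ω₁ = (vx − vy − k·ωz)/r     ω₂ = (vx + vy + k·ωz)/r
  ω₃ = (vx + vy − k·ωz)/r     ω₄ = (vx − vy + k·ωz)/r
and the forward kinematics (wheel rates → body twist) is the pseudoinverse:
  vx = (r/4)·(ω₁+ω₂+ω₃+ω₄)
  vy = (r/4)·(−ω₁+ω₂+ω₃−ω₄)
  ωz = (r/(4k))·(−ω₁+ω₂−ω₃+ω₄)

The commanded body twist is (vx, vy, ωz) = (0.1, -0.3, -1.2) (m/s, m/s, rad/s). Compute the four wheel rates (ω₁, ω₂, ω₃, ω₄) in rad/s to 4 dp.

(23.5000, -18.5000, 8.5000, -3.5000)

k = lx + ly = 0.25 + 0.2 = 0.4500;  k·ωz = 0.4500·-1.2 = -0.5400
ω₁ (FL) = (vx − vy − k·ωz)/r = 0.9400/0.04 = 23.5000
ω₂ (FR) = (vx + vy + k·ωz)/r = -0.7400/0.04 = -18.5000
ω₃ (RL) = (vx + vy − k·ωz)/r = 0.3400/0.04 = 8.5000
ω₄ (RR) = (vx − vy + k·ωz)/r = -0.1400/0.04 = -3.5000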